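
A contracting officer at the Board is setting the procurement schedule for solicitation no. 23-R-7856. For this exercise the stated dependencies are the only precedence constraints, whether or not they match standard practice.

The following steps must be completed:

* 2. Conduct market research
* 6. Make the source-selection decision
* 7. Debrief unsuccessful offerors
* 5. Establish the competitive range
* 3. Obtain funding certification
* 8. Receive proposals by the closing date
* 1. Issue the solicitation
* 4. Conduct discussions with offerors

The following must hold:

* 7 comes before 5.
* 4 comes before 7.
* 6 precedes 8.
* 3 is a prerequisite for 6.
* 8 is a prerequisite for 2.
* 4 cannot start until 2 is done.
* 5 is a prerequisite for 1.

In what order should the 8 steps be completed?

3 has no prerequisites → 3 first.
6 needed 3, now all done → 6.
8 is the only step now ready → 8.
2 is the only step now ready → 2.
Next only 4 has its prerequisites met → 4.
7 needed 4, now all done → 7.
Next only 5 has its prerequisites met → 5.
1 is the only step now ready → 1.

3 → 6 → 8 → 2 → 4 → 7 → 5 → 1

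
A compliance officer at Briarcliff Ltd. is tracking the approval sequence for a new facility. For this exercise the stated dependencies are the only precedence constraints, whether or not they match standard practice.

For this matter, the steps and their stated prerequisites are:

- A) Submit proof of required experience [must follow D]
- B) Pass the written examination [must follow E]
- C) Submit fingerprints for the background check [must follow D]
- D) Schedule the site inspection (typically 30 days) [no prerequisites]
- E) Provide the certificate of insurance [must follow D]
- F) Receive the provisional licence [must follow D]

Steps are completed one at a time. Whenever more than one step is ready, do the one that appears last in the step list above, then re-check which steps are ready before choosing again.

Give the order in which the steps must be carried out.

D is the only step with nothing outstanding, so it goes first.
Ready: F, E, C and A. F is listed later → F.
E, C and A are all available; E is listed later → E.
B now also ready, so the ready set is {C, B, A}; C is listed later → C.
Now B and A have their prerequisites met. B is listed later, so B next.
Next only A has its prerequisites met → A.

D → F → E → C → B → A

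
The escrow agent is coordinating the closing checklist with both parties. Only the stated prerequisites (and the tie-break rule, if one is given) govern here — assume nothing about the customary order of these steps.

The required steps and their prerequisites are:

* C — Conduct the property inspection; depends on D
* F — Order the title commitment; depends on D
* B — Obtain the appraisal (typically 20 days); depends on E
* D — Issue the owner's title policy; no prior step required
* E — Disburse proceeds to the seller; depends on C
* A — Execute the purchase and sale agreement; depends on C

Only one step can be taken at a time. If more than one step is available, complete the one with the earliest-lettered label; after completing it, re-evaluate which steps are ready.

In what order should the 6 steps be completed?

Only D has no prerequisites, so it is first.
Ready: C and F. C has the earlier label → C.
A, E and F are all available; A has the earlier label → A.
Now E and F have their prerequisites met. E has the earlier label, so E next.
B now also ready, so the ready set is {B, F}; B has the earlier label → B.
F needed D, now all done → F.

D → C → A → E → B → F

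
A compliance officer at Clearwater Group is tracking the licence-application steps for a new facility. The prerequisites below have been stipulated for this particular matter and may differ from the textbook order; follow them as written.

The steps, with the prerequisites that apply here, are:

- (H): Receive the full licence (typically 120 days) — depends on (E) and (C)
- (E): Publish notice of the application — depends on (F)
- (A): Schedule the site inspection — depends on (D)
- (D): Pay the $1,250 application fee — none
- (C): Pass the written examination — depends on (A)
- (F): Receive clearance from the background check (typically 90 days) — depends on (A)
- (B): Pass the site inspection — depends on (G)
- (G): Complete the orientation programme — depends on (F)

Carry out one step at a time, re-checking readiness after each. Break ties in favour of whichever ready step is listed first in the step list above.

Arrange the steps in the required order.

(D) (A) (C) (F) (E) (H) (G) (B)

Only (D) has no prerequisites, so it is first.
(A) is the only step now ready → (A).
(C) and (F) are both available; (C) is listed earlier → (C).
That leaves (F) as the only ready step → (F).
Ready: (E) and (G). (E) is listed earlier → (E).
(H) now also ready, so the ready set is {(H), (G)}; (H) is listed earlier → (H).
(G) needed (F), now all done → (G).
(B) needed (G), now all done → (B).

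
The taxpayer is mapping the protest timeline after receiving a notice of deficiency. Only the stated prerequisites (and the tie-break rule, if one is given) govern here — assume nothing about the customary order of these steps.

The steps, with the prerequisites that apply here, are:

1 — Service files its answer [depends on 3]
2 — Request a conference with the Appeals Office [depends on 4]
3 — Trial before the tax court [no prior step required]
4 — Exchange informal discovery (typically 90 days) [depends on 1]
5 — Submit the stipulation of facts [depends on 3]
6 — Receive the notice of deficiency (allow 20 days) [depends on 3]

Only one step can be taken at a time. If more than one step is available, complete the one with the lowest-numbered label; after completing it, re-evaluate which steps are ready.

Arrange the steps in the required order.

Only 3 has no prerequisites, so it is first.
Ready: 1, 5 and 6. 1 has the earlier label → 1.
4, 5 and 6 are all available; 4 has the earlier label → 4.
Now 2, 5 and 6 have their prerequisites met. 2 has the earlier label, so 2 next.
5 and 6 are both available; 5 has the earlier label → 5.
6 needed 3, now all done → 6.

3 → 1 → 4 → 2 → 5 → 6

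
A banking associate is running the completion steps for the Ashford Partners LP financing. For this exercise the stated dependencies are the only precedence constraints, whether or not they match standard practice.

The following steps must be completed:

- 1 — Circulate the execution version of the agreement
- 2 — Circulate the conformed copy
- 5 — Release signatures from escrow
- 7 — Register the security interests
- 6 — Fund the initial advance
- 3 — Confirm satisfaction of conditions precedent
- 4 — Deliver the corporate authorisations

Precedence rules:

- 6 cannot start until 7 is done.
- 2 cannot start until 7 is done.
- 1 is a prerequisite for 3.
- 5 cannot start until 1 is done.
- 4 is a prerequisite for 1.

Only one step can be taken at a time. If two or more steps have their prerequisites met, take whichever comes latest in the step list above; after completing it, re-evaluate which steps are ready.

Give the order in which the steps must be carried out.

4, 7, 6, 2, 1, 3, 5

4 and 7 have no prerequisites; 4 is listed later, so 4 is first.
Now 7 and 1 have their prerequisites met. 7 is listed later, so 7 next.
6 and 2 now also ready, so the ready set is {6, 2, 1}; 6 is listed later → 6.
2 and 1 are both available; 2 is listed later → 2.
Next only 1 has its prerequisites met → 1.
3 and 5 are both available; 3 is listed later → 3.
Next only 5 has its prerequisites met → 5.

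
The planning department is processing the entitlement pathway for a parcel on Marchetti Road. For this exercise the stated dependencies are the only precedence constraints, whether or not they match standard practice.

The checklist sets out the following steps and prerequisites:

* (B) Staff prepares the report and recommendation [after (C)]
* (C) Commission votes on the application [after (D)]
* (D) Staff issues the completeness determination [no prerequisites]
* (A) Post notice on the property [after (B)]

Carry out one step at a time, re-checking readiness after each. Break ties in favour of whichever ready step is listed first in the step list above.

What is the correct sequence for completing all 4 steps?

(D), (C), (B), (A)

Only (D) has no prerequisites, so it is first.
(C) needed (D), now all done → (C).
(B) needed (C), now all done → (B).
(A) needed (B), now all done → (A).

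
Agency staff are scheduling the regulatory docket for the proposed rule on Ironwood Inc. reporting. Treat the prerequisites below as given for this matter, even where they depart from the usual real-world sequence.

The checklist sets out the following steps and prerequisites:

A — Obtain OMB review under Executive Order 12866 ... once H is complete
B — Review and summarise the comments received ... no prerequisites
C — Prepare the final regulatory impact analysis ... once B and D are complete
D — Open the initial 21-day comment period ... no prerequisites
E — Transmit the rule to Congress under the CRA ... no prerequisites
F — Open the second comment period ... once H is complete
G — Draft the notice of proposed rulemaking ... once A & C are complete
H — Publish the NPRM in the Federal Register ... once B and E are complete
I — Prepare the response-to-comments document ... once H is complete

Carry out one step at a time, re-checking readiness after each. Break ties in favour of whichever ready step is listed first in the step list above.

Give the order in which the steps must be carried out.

B, D and E have no prerequisites; B is listed earlier, so B is first.
Ready: D and E. D is listed earlier → D.
C now also ready, so the ready set is {C, E}; C is listed earlier → C.
Next only E has its prerequisites met → E.
That leaves H as the only ready step → H.
Now A, F and I have their prerequisites met. A is listed earlier, so A next.
Ready: F, G and I. F is listed earlier → F.
Now G and I have their prerequisites met. G is listed earlier, so G next.
Next only I has its prerequisites met → I.

B D C E H A F G I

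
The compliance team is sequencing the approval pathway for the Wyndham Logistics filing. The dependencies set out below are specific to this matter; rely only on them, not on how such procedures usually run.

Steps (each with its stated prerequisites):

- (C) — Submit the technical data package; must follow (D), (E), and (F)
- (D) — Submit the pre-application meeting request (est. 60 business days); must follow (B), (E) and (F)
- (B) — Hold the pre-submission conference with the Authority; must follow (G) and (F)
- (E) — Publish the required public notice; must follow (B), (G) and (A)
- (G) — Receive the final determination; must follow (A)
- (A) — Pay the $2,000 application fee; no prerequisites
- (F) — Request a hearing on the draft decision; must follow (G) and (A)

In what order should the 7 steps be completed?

(A), (G), (F), (B), (E), (D), (C)

(A) is the only step with nothing outstanding, so it goes first.
(G) needed (A), now all done → (G).
That leaves (F) as the only ready step → (F).
(B) is the only step now ready → (B).
(E) needed (B), (G) and (A), now all done → (E).
(D) is the only step now ready → (D).
Next only (C) has its prerequisites met → (C).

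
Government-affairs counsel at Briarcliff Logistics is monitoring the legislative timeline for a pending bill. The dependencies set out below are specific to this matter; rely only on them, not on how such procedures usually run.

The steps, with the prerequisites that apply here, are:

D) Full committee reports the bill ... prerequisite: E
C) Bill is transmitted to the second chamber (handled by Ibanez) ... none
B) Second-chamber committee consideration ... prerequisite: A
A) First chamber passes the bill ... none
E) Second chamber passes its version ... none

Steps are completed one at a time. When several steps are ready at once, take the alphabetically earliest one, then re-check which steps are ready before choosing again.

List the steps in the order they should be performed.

A B C E D

A, C and E have no prerequisites; A has the earlier label, so A is first.
Ready: B, C and E. B has the earlier label → B.
Ready: C and E. C has the earlier label → C.
Next only E has its prerequisites met → E.
That leaves D as the only ready step → D.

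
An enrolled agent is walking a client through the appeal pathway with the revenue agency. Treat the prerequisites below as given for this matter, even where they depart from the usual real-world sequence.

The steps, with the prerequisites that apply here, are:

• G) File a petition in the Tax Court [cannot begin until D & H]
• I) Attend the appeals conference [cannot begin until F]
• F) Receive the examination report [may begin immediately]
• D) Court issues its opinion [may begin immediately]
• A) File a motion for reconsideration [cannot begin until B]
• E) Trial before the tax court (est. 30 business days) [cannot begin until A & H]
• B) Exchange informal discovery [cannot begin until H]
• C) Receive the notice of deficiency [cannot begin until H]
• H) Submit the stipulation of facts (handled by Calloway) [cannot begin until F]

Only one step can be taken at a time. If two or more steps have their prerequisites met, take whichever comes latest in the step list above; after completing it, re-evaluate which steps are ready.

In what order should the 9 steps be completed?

D F H C B A E I G

D and F have no prerequisites; D is listed later, so D is first.
F is the only step now ready → F.
H and I are both available; H is listed later → H.
C, B and G now also ready, so the ready set is {C, B, I, G}; C is listed later → C.
Ready: B, I and G. B is listed later → B.
A, I and G are all available; A is listed later → A.
E now also ready, so the ready set is {E, I, G}; E is listed later → E.
Ready: I and G. I is listed later → I.
G is the only step now ready → G.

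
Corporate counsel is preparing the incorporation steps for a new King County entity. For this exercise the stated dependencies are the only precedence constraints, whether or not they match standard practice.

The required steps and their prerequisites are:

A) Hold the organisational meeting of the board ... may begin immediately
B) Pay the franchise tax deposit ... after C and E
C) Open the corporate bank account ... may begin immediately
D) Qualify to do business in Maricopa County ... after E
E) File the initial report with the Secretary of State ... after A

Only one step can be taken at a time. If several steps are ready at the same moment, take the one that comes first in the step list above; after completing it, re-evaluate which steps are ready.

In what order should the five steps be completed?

A → C → E → B → D

A and C have no prerequisites; A is listed earlier, so A is first.
C and E are both available; C is listed earlier → C.
E is the only step now ready → E.
B and D are both available; B is listed earlier → B.
Next only D has its prerequisites met → D.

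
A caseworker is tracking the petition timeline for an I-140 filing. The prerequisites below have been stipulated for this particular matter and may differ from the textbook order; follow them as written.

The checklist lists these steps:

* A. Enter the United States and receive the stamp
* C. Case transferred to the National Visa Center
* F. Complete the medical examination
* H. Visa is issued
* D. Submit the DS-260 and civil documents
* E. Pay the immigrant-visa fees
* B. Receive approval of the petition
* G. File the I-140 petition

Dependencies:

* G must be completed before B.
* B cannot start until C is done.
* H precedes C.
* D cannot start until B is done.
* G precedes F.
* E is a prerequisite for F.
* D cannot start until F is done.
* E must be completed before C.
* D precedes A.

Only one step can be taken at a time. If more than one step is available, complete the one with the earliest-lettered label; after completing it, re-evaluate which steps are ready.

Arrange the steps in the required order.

E, G, F, H, C, B, D, A

Nothing is required for E, G and H. E has the earlier label → E first.
Ready: G and H. G has the earlier label → G.
Now F and H have their prerequisites met. F has the earlier label, so F next.
Next only H has its prerequisites met → H.
C needed E and H, now all done → C.
B needed C and G, now all done → B.
Next only D has its prerequisites met → D.
A needed D, now all done → A.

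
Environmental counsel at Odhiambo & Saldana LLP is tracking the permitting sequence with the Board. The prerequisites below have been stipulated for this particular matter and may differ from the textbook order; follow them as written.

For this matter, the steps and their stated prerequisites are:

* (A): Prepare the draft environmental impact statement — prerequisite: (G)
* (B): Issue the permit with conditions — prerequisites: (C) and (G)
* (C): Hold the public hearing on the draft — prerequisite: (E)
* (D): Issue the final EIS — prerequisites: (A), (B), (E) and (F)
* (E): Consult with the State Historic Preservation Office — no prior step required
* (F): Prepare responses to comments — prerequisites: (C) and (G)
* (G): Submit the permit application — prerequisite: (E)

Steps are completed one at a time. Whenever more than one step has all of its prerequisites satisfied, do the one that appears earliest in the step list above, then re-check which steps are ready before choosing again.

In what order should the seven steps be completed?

(E), (C), (G), (A), (B), (F), (D)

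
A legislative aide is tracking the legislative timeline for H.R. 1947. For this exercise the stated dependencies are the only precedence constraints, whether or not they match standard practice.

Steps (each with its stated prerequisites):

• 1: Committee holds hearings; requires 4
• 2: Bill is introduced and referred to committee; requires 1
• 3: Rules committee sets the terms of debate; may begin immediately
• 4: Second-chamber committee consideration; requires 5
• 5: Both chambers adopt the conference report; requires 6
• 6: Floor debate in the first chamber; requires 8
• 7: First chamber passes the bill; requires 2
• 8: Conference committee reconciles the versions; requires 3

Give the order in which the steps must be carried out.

3, 8, 6, 5, 4, 1, 2, 7

Only 3 has no prerequisites, so it is first.
8 needed 3, now all done → 8.
That leaves 6 as the only ready step → 6.
That leaves 5 as the only ready step → 5.
4 needed 5, now all done → 4.
1 is the only step now ready → 1.
2 needed 1, now all done → 2.
7 needed 2, now all done → 7.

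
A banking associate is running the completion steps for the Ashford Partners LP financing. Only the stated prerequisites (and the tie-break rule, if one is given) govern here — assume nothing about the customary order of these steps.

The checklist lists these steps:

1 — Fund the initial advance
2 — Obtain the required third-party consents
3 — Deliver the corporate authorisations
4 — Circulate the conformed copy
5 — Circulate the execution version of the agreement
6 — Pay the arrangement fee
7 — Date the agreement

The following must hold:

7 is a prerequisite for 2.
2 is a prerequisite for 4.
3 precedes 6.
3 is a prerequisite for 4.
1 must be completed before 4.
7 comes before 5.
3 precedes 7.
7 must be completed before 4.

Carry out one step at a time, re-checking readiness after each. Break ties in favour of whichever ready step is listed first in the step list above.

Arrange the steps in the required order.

Nothing is required for 1 and 3. 1 is listed earlier → 1 first.
3 is the only step now ready → 3.
Now 6 and 7 have their prerequisites met. 6 is listed earlier, so 6 next.
7 is the only step now ready → 7.
Ready: 2 and 5. 2 is listed earlier → 2.
4 now also ready, so the ready set is {4, 5}; 4 is listed earlier → 4.
5 needed 7, now all done → 5.

1 → 3 → 6 → 7 → 2 → 4 → 5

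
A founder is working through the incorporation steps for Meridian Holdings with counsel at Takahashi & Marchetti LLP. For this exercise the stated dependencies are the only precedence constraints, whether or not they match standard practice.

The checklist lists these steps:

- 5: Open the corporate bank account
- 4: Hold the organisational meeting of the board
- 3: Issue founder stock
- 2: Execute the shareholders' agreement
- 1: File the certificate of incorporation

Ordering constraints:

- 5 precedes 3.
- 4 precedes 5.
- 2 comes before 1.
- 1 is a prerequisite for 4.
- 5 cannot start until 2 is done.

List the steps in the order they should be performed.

2 is the only step with nothing outstanding, so it goes first.
That leaves 1 as the only ready step → 1.
4 needed 1, now all done → 4.
5 is the only step now ready → 5.
Next only 3 has its prerequisites met → 3.

2, 1, 4, 5, 3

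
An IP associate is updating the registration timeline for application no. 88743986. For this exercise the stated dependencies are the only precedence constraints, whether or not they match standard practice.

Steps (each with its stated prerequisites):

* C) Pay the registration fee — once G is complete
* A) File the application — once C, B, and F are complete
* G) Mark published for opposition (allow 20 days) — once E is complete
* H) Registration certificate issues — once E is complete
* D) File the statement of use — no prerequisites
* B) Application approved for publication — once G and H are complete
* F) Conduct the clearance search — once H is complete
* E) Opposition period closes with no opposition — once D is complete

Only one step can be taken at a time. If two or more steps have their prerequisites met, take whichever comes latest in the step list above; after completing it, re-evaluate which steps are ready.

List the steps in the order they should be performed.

D → E → H → F → G → B → C → A

D is the only step with nothing outstanding, so it goes first.
E needed D, now all done → E.
Now H and G have their prerequisites met. H is listed later, so H next.
F and G are both available; F is listed later → F.
G needed E, now all done → G.
Now B and C have their prerequisites met. B is listed later, so B next.
C needed G, now all done → C.
A needed F, B and C, now all done → A.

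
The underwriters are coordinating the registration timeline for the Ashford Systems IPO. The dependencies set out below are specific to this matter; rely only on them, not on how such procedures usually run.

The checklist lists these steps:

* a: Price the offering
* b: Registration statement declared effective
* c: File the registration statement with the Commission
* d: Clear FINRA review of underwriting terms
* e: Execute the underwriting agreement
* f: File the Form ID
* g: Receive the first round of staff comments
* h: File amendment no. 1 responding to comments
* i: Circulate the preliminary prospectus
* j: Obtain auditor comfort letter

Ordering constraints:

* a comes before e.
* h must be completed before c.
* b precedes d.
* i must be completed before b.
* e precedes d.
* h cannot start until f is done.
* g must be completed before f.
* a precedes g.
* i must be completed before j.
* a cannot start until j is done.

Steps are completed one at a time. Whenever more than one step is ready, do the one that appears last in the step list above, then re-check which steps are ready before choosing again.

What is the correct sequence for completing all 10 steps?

i, j, b, a, g, f, h, e, d, c

Only i has no prerequisites, so it is first.
j and b are both available; j is listed later → j.
b and a are both available; b is listed later → b.
a needed j, now all done → a.
Now g and e have their prerequisites met. g is listed later, so g next.
Ready: f and e. f is listed later → f.
h now also ready, so the ready set is {h, e}; h is listed later → h.
Now e and c have their prerequisites met. e is listed later, so e next.
Now d and c have their prerequisites met. d is listed later, so d next.
c is the only step now ready → c.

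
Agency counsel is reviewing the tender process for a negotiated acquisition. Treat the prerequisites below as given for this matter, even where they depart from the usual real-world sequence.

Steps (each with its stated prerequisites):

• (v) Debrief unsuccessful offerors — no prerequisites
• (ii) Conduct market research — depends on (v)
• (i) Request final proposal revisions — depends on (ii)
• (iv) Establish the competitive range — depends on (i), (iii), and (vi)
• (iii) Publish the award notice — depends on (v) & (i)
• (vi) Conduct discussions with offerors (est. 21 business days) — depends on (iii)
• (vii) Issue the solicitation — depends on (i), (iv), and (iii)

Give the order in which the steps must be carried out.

Only (v) has no prerequisites, so it is first.
(ii) is the only step now ready → (ii).
(i) is the only step now ready → (i).
Next only (iii) has its prerequisites met → (iii).
Next only (vi) has its prerequisites met → (vi).
That leaves (iv) as the only ready step → (iv).
(vii) needed (i), (iv) and (iii), now all done → (vii).

(v) → (ii) → (i) → (iii) → (vi) → (iv) → (vii)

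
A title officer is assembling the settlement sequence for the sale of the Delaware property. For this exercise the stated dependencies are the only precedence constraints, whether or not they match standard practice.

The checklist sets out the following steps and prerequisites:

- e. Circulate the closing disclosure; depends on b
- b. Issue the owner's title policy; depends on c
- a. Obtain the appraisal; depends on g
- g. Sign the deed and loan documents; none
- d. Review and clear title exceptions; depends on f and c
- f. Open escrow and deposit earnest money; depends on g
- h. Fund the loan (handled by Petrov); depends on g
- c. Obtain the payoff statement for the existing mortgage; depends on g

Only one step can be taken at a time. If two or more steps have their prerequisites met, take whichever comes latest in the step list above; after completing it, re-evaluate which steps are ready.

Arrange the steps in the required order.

g, c, h, f, d, a, b, e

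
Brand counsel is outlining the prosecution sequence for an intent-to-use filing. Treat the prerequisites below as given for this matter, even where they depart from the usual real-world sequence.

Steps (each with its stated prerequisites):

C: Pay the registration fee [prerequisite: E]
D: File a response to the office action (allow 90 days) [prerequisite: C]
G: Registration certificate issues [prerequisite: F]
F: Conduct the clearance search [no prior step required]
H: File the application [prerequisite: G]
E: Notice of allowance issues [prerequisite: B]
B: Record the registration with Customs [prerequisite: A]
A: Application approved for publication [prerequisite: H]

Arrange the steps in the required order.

F is the only step with nothing outstanding, so it goes first.
G is the only step now ready → G.
H is the only step now ready → H.
A needed H, now all done → A.
Next only B has its prerequisites met → B.
Next only E has its prerequisites met → E.
That leaves C as the only ready step → C.
Next only D has its prerequisites met → D.

F G H A B E C D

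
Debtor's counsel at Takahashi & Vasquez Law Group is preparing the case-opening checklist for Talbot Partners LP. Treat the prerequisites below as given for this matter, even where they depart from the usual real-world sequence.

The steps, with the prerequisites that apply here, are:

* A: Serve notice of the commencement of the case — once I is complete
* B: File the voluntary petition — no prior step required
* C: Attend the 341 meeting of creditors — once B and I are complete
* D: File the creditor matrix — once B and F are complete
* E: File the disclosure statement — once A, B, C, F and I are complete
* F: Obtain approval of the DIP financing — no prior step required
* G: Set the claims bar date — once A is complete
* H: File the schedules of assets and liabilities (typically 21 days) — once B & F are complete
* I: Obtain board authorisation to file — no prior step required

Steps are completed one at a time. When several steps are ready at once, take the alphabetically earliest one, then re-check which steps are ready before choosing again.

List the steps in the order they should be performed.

B, F and I have no prerequisites; B has the earlier label, so B is first.
F and I are both available; F has the earlier label → F.
D and H now also ready, so the ready set is {D, H, I}; D has the earlier label → D.
Now H and I have their prerequisites met. H has the earlier label, so H next.
I is the only step now ready → I.
Now A and C have their prerequisites met. A has the earlier label, so A next.
G now also ready, so the ready set is {C, G}; C has the earlier label → C.
Ready: E and G. E has the earlier label → E.
G needed A, now all done → G.

B → F → D → H → I → A → C → E → G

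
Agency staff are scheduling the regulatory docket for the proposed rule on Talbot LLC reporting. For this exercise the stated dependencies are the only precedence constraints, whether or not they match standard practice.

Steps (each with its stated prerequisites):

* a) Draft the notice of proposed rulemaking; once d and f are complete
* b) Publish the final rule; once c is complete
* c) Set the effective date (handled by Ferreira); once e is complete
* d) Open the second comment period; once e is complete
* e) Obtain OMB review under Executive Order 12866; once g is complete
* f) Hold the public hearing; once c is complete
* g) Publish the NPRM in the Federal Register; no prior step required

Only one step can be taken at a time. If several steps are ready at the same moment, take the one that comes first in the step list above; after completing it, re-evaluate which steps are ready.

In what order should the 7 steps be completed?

g e c b d f a

g is the only step with nothing outstanding, so it goes first.
e needed g, now all done → e.
Now c and d have their prerequisites met. c is listed earlier, so c next.
b and f now also ready, so the ready set is {b, d, f}; b is listed earlier → b.
Now d and f have their prerequisites met. d is listed earlier, so d next.
Next only f has its prerequisites met → f.
a needed d and f, now all done → a.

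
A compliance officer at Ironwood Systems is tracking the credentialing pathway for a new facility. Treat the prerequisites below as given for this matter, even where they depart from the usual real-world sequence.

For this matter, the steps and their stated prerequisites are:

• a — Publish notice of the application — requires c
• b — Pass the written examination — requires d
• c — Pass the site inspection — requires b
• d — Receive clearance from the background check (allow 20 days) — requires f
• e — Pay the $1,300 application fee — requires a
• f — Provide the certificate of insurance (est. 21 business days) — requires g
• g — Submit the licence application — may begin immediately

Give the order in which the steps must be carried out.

g has no prerequisites → g first.
f is the only step now ready → f.
d is the only step now ready → d.
b needed d, now all done → b.
c needed b, now all done → c.
That leaves a as the only ready step → a.
e is the only step now ready → e.

g, f, d, b, c, a, e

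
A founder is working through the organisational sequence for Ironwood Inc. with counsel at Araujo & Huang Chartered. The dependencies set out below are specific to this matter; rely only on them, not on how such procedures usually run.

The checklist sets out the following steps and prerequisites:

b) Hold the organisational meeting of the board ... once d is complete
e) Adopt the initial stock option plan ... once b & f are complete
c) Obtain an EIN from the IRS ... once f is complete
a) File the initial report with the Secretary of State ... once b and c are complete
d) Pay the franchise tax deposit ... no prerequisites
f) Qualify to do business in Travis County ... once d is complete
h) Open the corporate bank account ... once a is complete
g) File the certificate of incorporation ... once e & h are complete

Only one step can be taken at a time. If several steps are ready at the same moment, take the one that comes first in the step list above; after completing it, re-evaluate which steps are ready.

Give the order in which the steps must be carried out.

d → b → f → e → c → a → h → g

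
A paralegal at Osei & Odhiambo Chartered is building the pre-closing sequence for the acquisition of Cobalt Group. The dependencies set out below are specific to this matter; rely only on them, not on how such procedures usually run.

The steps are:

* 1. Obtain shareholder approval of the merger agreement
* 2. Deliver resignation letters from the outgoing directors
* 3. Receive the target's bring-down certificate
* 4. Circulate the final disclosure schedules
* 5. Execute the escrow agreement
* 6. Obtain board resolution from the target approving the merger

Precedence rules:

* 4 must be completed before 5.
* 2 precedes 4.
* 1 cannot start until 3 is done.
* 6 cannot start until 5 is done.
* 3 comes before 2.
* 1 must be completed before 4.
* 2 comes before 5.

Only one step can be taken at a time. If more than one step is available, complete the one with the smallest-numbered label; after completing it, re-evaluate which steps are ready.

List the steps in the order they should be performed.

3, 1, 2, 4, 5, 6

3 is the only step with nothing outstanding, so it goes first.
Ready: 1 and 2. 1 has the earlier label → 1.
2 needed 3, now all done → 2.
4 is the only step now ready → 4.
That leaves 5 as the only ready step → 5.
6 is the only step now ready → 6.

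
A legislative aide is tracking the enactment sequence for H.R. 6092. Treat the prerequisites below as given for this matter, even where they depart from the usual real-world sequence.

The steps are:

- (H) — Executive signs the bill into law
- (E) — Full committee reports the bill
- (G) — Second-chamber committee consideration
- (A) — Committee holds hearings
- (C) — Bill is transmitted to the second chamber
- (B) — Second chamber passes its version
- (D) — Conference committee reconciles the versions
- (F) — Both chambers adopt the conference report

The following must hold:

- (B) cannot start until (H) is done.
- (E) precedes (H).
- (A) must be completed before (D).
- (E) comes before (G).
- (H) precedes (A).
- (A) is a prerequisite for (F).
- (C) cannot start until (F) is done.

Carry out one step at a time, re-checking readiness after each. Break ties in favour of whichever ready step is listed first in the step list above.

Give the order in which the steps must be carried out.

Only (E) has no prerequisites, so it is first.
Now (H) and (G) have their prerequisites met. (H) is listed earlier, so (H) next.
Ready: (G), (A) and (B). (G) is listed earlier → (G).
Now (A) and (B) have their prerequisites met. (A) is listed earlier, so (A) next.
(D) and (F) now also ready, so the ready set is {(B), (D), (F)}; (B) is listed earlier → (B).
(D) and (F) are both available; (D) is listed earlier → (D).
(F) needed (A), now all done → (F).
That leaves (C) as the only ready step → (C).

(E), (H), (G), (A), (B), (D), (F), (C)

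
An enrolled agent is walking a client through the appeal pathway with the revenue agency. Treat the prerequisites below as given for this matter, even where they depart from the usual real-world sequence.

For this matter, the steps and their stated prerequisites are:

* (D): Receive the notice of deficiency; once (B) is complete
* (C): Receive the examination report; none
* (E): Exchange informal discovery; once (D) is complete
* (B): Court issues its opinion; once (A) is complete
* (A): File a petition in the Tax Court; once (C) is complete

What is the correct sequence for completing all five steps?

(C) is the only step with nothing outstanding, so it goes first.
Next only (A) has its prerequisites met → (A).
That leaves (B) as the only ready step → (B).
That leaves (D) as the only ready step → (D).
(E) needed (D), now all done → (E).

(C), (A), (B), (D), (E)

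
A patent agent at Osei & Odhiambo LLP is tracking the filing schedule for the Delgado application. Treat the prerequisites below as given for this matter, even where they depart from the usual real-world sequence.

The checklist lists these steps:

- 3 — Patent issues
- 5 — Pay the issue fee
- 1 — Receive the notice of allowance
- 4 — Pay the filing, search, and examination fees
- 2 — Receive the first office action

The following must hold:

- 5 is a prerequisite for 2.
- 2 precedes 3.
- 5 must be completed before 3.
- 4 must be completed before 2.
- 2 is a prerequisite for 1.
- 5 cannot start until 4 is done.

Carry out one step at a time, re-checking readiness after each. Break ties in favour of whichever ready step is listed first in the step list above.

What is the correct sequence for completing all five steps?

4 has no prerequisites → 4 first.
5 needed 4, now all done → 5.
2 needed 5 and 4, now all done → 2.
Now 3 and 1 have their prerequisites met. 3 is listed earlier, so 3 next.
1 needed 2, now all done → 1.

4, 5, 2, 3, 1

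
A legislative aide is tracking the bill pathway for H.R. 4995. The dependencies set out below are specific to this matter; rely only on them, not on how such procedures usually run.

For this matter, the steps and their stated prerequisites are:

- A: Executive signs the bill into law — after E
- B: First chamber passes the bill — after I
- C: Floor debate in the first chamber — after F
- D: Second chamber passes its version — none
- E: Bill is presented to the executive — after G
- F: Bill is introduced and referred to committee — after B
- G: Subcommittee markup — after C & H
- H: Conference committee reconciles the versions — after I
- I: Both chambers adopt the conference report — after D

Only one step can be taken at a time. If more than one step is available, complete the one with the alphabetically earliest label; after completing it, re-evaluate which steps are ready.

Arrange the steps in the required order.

D, I, B, F, C, H, G, E, A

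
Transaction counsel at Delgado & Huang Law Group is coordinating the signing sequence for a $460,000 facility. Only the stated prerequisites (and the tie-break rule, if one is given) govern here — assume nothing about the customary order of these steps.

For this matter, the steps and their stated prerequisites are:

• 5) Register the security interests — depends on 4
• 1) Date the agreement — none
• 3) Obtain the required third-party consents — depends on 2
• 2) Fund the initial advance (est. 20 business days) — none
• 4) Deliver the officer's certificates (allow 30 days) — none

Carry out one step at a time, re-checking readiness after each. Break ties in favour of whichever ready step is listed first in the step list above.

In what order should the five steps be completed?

1 2 3 4 5

Nothing is required for 1, 2 and 4. 1 is listed earlier → 1 first.
Now 2 and 4 have their prerequisites met. 2 is listed earlier, so 2 next.
Ready: 3 and 4. 3 is listed earlier → 3.
4 is the only step now ready → 4.
5 needed 4, now all done → 5.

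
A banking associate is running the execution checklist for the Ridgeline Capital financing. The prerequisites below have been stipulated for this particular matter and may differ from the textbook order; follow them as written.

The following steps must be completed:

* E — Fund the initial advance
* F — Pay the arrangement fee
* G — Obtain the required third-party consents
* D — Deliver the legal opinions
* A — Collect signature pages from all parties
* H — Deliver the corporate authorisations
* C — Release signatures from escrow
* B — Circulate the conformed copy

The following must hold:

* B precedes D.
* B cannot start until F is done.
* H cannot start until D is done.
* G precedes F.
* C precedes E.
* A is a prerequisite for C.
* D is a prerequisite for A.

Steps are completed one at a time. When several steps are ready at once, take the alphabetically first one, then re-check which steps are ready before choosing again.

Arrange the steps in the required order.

Only G has no prerequisites, so it is first.
F is the only step now ready → F.
B needed F, now all done → B.
D needed B, now all done → D.
Now A and H have their prerequisites met. A has the earlier label, so A next.
C now also ready, so the ready set is {C, H}; C has the earlier label → C.
Now E and H have their prerequisites met. E has the earlier label, so E next.
H needed D, now all done → H.

G → F → B → D → A → C → E → H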